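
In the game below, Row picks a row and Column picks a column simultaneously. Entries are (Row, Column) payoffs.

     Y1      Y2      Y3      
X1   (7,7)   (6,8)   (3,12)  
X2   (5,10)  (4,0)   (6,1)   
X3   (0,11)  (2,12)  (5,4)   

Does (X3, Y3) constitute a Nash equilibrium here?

Holding Column at Y3: Row gets 5 from X3 but could get 6 by switching to X2. Row has a profitable deviation.

No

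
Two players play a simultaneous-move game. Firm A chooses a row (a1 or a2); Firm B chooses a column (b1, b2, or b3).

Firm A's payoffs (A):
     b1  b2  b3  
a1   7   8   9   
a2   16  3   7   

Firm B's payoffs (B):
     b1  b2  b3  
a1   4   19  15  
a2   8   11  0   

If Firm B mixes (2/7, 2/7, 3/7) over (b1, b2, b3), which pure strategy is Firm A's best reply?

a2

Compute Firm A's expected payoff from each pure strategy against the given mix.
a1: (2/7)·7 + (2/7)·8 + (3/7)·9 = 57/7
a2: (2/7)·16 + (2/7)·3 + (3/7)·7 = 59/7
Highest expected payoff is 59/7, from a2.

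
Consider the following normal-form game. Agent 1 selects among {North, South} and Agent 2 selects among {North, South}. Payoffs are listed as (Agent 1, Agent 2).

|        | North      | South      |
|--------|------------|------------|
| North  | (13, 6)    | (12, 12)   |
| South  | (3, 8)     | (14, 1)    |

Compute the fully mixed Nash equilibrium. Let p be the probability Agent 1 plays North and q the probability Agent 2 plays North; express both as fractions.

p = 7/13, q = 1/6

Each player's mixing probability is pinned down by making the *other* player indifferent.
Agent 2 indifferent between North and South: p·6 + (1−p)·8 = p·12 + (1−p)·1 ⟹ 8 + (-2)p = 1 + 11p ⟹ p = 7/13.
Agent 1 indifferent between North and South: q·13 + (1−q)·12 = q·3 + (1−q)·14 ⟹ 12 + 1q = 14 + (-11)q ⟹ q = 1/6.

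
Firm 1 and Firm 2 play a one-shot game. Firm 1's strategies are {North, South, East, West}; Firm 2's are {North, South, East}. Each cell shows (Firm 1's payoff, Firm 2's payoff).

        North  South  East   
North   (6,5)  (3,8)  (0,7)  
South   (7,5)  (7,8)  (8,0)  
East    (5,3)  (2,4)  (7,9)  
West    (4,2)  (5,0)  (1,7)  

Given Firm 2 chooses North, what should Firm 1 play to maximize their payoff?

With Firm 2 fixed at North, Firm 1's payoffs are: North → 6, South → 7, East → 5, West → 4.
The maximum is 7, achieved by South.

South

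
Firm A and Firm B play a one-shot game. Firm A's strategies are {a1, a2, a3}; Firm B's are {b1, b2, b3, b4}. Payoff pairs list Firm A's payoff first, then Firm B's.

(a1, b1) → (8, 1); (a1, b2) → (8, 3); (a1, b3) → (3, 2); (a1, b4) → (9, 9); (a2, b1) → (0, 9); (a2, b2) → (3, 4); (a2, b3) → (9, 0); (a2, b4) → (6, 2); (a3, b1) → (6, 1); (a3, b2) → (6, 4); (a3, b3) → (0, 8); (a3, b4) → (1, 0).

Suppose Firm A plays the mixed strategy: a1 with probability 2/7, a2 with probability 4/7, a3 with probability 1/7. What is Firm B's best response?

b1

Firm B's best reply maximizes expected payoff against the mix.
b1: (2/7)·1 + (4/7)·9 + (1/7)·1 = 39/7
b2: (2/7)·3 + (4/7)·4 + (1/7)·4 = 26/7
b3: (2/7)·2 + (4/7)·0 + (1/7)·8 = 12/7
b4: (2/7)·9 + (4/7)·2 + (1/7)·0 = 26/7
Highest expected payoff is 39/7, from b1.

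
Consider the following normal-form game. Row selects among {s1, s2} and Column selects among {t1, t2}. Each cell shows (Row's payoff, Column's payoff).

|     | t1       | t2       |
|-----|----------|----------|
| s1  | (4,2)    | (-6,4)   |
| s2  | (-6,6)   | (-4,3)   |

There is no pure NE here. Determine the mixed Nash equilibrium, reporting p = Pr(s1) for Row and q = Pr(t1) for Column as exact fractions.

Each player's mixing probability is pinned down by making the *other* player indifferent.
Column indifferent between t1 and t2: p·2 + (1−p)·6 = p·4 + (1−p)·3 ⟹ 6 + (-4)p = 3 + 1p ⟹ p = 3/5.
Row indifferent between s1 and s2: q·4 + (1−q)·(-6) = q·(-6) + (1−q)·(-4) ⟹ (-6) + 10q = (-4) + (-2)q ⟹ q = 1/6.

p = 3/5, q = 1/6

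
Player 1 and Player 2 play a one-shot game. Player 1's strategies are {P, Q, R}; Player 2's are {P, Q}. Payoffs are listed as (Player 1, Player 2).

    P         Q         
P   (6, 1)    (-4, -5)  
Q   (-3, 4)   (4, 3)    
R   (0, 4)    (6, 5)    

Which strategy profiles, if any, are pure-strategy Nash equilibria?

(P, P) and (R, Q)

A profile is a Nash equilibrium when each player is best-responding to the other.
Player 1's best responses — vs P: P (payoff 6); vs Q: R (payoff 6).
Player 2's best responses — vs P: P (payoff 1); vs Q: P (payoff 4); vs R: Q (payoff 5).
Mutual best responses occur at (P, P) and (R, Q); at each, neither player gains by switching.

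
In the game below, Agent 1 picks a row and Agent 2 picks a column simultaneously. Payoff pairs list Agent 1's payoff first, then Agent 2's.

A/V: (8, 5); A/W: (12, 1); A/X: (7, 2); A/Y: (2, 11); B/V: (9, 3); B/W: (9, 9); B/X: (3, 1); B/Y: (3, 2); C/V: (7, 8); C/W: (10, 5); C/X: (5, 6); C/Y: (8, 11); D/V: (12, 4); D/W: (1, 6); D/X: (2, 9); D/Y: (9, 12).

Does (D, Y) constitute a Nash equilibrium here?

Yes

Holding Agent 2 at Y: Agent 1 gets 9 from D, versus 2 from A, 3 from B, 8 from C. No profitable deviation for Agent 1.
Holding Agent 1 at D: Agent 2 gets 12 from Y, versus 4 from V, 6 from W, 9 from X. No profitable deviation for Agent 2 either.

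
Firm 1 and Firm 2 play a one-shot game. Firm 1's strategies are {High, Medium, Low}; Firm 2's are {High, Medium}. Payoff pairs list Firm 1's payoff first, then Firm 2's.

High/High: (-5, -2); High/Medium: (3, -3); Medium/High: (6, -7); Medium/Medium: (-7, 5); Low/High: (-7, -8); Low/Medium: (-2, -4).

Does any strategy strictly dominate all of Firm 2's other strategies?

Check whether one of Firm 2's strategies beats all alternatives regardless of what the opponent does.
High is not dominant: against Medium, Medium gives 5 > -7.
Medium is not dominant: against High, High gives -2 > -3.
No single strategy is best against every opponent action.

None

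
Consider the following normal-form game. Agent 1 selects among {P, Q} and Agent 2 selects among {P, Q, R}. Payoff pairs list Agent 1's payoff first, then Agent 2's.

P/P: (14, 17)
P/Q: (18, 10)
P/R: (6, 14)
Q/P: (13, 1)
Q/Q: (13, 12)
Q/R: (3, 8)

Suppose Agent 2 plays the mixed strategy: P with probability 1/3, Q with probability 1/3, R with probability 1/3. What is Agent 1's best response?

Compute Agent 1's expected payoff from each pure strategy against the given mix.
P: (1/3)·14 + (1/3)·18 + (1/3)·6 = 38/3
Q: (1/3)·13 + (1/3)·13 + (1/3)·3 = 29/3
Highest expected payoff is 38/3, from P.

P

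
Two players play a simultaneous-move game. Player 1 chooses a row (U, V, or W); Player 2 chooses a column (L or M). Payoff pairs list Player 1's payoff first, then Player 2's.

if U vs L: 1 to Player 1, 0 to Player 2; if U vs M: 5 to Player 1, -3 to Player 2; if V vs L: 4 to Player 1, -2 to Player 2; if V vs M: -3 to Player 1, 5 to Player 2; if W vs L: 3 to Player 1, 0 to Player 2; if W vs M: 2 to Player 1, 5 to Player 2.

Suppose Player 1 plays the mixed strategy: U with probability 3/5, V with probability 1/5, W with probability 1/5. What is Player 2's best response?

Compute Player 2's expected payoff from each pure strategy against the given mix.
L: (3/5)·0 + (1/5)·(-2) + (1/5)·0 = -2/5
M: (3/5)·(-3) + (1/5)·5 + (1/5)·5 = 1/5
Highest expected payoff is 1/5, from M.

M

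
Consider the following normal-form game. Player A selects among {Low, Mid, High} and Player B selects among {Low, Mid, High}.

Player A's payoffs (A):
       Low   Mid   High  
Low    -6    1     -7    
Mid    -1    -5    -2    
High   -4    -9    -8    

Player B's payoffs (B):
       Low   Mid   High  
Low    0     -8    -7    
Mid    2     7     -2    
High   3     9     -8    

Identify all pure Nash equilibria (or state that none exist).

Check mutual best responses: a cell is a NE iff neither player can gain by unilaterally deviating.
Player A's best responses — vs Low: Mid (payoff -1); vs Mid: Low (payoff 1); vs High: Mid (payoff -2).
Player B's best responses — vs Low: Low (payoff 0); vs Mid: Mid (payoff 7); vs High: Mid (payoff 9).
No cell has both players best-responding. For instance, Player A's best reply to Low is Mid, but against Mid Player B prefers Mid over Low.

None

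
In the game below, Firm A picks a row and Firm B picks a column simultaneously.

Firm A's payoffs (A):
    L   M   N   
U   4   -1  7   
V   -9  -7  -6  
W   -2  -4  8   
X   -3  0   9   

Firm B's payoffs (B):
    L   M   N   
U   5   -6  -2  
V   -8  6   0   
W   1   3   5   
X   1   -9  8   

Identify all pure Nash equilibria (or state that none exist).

(U, L) and (X, N)

A profile is a Nash equilibrium when each player is best-responding to the other.
Firm A's best responses — vs L: U (payoff 4); vs M: X (payoff 0); vs N: X (payoff 9).
Firm B's best responses — vs U: L (payoff 5); vs V: M (payoff 6); vs W: N (payoff 5); vs X: N (payoff 8).
Mutual best responses occur at (U, L) and (X, N); at each, neither player gains by switching.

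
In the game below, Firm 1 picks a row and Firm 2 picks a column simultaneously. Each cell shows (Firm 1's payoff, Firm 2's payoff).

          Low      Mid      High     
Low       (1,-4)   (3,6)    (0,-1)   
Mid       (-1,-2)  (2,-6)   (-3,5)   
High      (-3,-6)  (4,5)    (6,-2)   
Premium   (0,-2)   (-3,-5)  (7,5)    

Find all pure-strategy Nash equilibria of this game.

(High, Mid) and (Premium, High)

Check mutual best responses: a cell is a NE iff neither player can gain by unilaterally deviating.
Firm 1's best responses — vs Low: Low (payoff 1); vs Mid: High (payoff 4); vs High: Premium (payoff 7).
Firm 2's best responses — vs Low: Mid (payoff 6); vs Mid: High (payoff 5); vs High: Mid (payoff 5); vs Premium: High (payoff 5).
Mutual best responses occur at (High, Mid) and (Premium, High); at each, neither player gains by switching.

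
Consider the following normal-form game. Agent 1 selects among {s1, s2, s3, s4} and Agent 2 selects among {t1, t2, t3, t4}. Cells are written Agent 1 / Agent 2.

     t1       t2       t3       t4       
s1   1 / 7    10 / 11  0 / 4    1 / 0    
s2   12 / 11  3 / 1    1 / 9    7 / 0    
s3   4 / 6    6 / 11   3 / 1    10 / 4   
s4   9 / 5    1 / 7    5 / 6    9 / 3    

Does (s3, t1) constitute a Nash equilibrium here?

No

Holding Agent 2 at t1: Agent 1 gets 4 from s3 but could get 12 by switching to s2. Agent 1 has a profitable deviation.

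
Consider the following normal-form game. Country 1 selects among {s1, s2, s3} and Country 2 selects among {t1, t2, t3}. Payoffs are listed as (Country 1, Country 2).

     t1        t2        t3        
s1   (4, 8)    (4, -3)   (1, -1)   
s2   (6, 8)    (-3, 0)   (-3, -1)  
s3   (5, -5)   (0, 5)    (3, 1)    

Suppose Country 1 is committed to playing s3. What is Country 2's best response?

With Country 1 fixed at s3, Country 2's payoffs are: t1 → -5, t2 → 5, t3 → 1.
The maximum is 5, achieved by t2.

t2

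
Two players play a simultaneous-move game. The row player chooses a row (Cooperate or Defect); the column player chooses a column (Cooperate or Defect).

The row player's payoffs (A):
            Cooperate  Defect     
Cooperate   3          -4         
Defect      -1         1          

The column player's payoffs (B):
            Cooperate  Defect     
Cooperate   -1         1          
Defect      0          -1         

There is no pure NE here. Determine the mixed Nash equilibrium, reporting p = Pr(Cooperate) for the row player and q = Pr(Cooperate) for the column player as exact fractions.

Each player's mixing probability is pinned down by making the *other* player indifferent.
The column player indifferent between Cooperate and Defect: p·(-1) + (1−p)·0 = p·1 + (1−p)·(-1) ⟹ 0 + (-1)p = (-1) + 2p ⟹ p = 1/3.
The row player indifferent between Cooperate and Defect: q·3 + (1−q)·(-4) = q·(-1) + (1−q)·1 ⟹ (-4) + 7q = 1 + (-2)q ⟹ q = 5/9.

p = 1/3, q = 5/9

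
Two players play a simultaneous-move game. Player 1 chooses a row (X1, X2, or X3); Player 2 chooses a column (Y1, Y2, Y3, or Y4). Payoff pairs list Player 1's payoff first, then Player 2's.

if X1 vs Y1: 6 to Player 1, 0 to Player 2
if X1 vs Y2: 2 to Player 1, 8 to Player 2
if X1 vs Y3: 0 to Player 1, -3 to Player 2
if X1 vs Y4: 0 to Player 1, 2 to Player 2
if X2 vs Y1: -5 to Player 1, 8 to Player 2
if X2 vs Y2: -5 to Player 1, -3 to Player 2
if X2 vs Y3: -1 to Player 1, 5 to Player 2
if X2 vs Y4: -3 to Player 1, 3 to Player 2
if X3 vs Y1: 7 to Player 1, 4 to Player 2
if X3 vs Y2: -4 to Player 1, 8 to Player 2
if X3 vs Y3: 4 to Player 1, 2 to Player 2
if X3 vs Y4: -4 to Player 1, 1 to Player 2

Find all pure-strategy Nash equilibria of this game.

(X1, Y2)

Find each player's best response to every opponent strategy; NE are the intersections.
Player 1's best responses — vs Y1: X3 (payoff 7); vs Y2: X1 (payoff 2); vs Y3: X3 (payoff 4); vs Y4: X1 (payoff 0).
Player 2's best responses — vs X1: Y2 (payoff 8); vs X2: Y1 (payoff 8); vs X3: Y2 (payoff 8).
The only mutual best response is (X1, Y2); neither player gains by switching there.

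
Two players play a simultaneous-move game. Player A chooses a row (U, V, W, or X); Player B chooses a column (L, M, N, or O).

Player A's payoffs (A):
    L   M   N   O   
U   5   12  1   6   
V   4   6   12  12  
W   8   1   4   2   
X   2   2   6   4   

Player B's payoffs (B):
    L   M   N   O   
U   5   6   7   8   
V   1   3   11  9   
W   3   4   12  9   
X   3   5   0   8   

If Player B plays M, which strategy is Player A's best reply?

U

With Player B fixed at M, Player A's payoffs are: U → 12, V → 6, W → 1, X → 2.
The maximum is 12, achieved by U.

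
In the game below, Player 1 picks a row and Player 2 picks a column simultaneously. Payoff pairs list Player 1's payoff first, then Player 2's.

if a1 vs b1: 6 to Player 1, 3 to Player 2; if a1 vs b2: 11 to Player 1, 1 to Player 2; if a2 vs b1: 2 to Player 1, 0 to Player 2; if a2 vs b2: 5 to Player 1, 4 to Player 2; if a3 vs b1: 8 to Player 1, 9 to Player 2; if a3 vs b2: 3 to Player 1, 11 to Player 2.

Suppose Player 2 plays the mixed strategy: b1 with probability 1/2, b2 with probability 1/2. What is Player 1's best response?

Player 1's best reply maximizes expected payoff against the mix.
a1: (1/2)·6 + (1/2)·11 = 17/2
a2: (1/2)·2 + (1/2)·5 = 7/2
a3: (1/2)·8 + (1/2)·3 = 11/2
Highest expected payoff is 17/2, from a1.

a1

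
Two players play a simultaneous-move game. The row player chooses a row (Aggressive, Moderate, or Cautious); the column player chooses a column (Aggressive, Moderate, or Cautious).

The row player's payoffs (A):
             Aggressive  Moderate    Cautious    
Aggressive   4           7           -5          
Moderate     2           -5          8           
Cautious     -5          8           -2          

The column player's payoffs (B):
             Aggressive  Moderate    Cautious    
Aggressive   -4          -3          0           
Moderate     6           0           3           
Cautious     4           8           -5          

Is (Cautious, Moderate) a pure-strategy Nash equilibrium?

Holding the column player at Moderate: the row player gets 8 from Cautious, versus 7 from Aggressive, -5 from Moderate. No profitable deviation for the row player.
Holding the row player at Cautious: the column player gets 8 from Moderate, versus 4 from Aggressive, -5 from Cautious. No profitable deviation for the column player either.

Yes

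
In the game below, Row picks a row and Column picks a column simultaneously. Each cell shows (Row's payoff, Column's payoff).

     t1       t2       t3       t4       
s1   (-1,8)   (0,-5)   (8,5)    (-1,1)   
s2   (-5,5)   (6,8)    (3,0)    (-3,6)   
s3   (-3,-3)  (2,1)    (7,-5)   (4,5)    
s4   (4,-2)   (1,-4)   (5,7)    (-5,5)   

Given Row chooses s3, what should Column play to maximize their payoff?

t4

With Row fixed at s3, Column's payoffs are: t1 → -3, t2 → 1, t3 → -5, t4 → 5.
The maximum is 5, achieved by t4.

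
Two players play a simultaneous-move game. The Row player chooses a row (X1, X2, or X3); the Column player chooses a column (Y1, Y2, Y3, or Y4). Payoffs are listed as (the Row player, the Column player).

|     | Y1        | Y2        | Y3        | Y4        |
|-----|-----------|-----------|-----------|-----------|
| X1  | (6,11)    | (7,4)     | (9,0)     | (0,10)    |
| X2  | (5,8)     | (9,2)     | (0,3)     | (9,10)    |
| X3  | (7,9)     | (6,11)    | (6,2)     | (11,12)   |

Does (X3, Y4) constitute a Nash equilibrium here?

Holding the Column player at Y4: the Row player gets 11 from X3, versus 0 from X1, 9 from X2. No profitable deviation for the Row player.
Holding the Row player at X3: the Column player gets 12 from Y4, versus 9 from Y1, 11 from Y2, 2 from Y3. No profitable deviation for the Column player either.

Yes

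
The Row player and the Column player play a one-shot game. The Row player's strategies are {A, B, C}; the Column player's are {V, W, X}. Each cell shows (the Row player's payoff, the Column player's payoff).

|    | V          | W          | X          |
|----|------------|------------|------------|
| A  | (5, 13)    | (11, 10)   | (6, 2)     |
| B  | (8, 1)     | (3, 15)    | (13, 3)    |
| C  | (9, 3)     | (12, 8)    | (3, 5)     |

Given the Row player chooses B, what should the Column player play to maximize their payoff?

With the Row player fixed at B, the Column player's payoffs are: V → 1, W → 15, X → 3.
The maximum is 15, achieved by W.

W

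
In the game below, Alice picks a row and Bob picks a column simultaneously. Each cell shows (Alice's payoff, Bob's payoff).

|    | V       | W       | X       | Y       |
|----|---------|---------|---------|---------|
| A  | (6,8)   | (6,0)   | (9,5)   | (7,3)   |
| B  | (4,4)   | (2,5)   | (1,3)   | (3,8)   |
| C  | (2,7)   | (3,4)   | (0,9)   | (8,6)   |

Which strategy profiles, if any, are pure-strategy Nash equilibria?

(A, V)

Check mutual best responses: a cell is a NE iff neither player can gain by unilaterally deviating.
Alice's best responses — vs V: A (payoff 6); vs W: A (payoff 6); vs X: A (payoff 9); vs Y: C (payoff 8).
Bob's best responses — vs A: V (payoff 8); vs B: Y (payoff 8); vs C: X (payoff 9).
The only mutual best response is (A, V); neither player gains by switching there.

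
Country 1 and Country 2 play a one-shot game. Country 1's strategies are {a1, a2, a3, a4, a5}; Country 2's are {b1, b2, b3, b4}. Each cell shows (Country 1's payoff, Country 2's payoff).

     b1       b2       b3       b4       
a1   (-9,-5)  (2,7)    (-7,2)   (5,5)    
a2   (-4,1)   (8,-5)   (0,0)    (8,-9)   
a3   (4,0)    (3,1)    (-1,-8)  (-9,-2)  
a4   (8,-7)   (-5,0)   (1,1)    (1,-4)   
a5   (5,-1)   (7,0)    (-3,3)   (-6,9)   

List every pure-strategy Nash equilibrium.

A profile is a Nash equilibrium when each player is best-responding to the other.
Country 1's best responses — vs b1: a4 (payoff 8); vs b2: a2 (payoff 8); vs b3: a4 (payoff 1); vs b4: a2 (payoff 8).
Country 2's best responses — vs a1: b2 (payoff 7); vs a2: b1 (payoff 1); vs a3: b2 (payoff 1); vs a4: b3 (payoff 1); vs a5: b4 (payoff 9).
The only mutual best response is (a4, b3); neither player gains by switching there.

(a4, b3)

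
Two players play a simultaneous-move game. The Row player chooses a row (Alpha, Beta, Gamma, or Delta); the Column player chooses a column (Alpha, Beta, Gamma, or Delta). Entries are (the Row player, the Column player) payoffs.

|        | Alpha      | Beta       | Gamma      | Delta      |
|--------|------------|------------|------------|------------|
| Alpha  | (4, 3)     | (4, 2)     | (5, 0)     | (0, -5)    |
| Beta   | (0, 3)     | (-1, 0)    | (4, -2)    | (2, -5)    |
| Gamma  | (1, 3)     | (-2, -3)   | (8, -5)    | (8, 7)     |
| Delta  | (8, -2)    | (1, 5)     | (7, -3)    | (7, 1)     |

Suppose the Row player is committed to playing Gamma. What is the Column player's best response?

With the Row player fixed at Gamma, the Column player's payoffs are: Alpha → 3, Beta → -3, Gamma → -5, Delta → 7.
The maximum is 7, achieved by Delta.

Delta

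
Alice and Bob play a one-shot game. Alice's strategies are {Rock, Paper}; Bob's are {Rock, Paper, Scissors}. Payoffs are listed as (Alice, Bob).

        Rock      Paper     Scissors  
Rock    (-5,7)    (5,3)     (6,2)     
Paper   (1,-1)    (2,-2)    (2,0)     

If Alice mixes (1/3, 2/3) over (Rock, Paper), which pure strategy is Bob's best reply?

Bob's best reply maximizes expected payoff against the mix.
Rock: (1/3)·7 + (2/3)·(-1) = 5/3
Paper: (1/3)·3 + (2/3)·(-2) = -1/3
Scissors: (1/3)·2 + (2/3)·0 = 2/3
Highest expected payoff is 5/3, from Rock.

Rock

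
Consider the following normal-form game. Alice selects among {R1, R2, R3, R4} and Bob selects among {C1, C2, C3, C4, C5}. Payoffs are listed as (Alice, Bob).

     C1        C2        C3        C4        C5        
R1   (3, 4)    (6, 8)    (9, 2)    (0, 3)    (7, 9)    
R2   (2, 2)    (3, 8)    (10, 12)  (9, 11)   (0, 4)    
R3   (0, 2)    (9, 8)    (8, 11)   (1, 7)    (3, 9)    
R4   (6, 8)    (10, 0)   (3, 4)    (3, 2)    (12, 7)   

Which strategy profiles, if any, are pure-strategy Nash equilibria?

Find each player's best response to every opponent strategy; NE are the intersections.
Alice's best responses — vs C1: R4 (payoff 6); vs C2: R4 (payoff 10); vs C3: R2 (payoff 10); vs C4: R2 (payoff 9); vs C5: R4 (payoff 12).
Bob's best responses — vs R1: C5 (payoff 9); vs R2: C3 (payoff 12); vs R3: C3 (payoff 11); vs R4: C1 (payoff 8).
Mutual best responses occur at (R2, C3) and (R4, C1); at each, neither player gains by switching.

(R2, C3) and (R4, C1)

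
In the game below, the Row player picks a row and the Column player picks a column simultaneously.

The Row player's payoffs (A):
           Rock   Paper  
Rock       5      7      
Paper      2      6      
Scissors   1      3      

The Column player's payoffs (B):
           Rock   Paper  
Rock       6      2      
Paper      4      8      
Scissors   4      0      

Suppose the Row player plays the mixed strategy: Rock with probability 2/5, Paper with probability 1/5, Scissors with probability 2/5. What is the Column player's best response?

Rock

Compute the Column player's expected payoff from each pure strategy against the given mix.
Rock: (2/5)·6 + (1/5)·4 + (2/5)·4 = 24/5
Paper: (2/5)·2 + (1/5)·8 + (2/5)·0 = 12/5
Highest expected payoff is 24/5, from Rock.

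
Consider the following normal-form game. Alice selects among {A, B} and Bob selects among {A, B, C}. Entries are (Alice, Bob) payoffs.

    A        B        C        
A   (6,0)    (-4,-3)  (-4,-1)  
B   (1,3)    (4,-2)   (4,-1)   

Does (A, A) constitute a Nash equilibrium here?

Yes

Holding Bob at A: Alice gets 6 from A, versus 1 from B. No profitable deviation for Alice.
Holding Alice at A: Bob gets 0 from A, versus -3 from B, -1 from C. No profitable deviation for Bob either.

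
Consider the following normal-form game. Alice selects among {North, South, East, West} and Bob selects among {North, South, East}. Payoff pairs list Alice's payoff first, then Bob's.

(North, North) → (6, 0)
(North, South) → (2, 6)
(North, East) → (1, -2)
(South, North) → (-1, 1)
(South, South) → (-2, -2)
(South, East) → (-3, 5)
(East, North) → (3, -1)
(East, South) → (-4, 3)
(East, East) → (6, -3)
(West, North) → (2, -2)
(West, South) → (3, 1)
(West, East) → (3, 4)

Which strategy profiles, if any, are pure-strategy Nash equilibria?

There is no pure-strategy Nash equilibrium

Find each player's best response to every opponent strategy; NE are the intersections.
Alice's best responses — vs North: North (payoff 6); vs South: West (payoff 3); vs East: East (payoff 6).
Bob's best responses — vs North: South (payoff 6); vs South: East (payoff 5); vs East: South (payoff 3); vs West: East (payoff 4).
No cell has both players best-responding. For instance, Alice's best reply to North is North, but against North Bob prefers South over North.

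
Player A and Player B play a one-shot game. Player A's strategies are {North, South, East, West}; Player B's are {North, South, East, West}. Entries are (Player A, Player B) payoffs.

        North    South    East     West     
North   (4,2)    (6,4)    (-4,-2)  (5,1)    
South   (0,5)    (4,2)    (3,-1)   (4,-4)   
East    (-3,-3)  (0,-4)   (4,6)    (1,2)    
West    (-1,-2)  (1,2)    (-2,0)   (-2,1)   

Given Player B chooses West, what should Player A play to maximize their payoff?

North

With Player B fixed at West, Player A's payoffs are: North → 5, South → 4, East → 1, West → -2.
The maximum is 5, achieved by North.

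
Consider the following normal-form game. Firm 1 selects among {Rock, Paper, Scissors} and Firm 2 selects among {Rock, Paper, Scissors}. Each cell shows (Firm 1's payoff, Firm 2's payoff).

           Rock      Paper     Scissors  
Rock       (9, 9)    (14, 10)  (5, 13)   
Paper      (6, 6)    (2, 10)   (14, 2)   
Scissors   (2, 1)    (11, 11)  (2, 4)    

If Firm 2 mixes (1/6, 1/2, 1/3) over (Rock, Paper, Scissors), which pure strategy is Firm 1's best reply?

Firm 1's best reply maximizes expected payoff against the mix.
Rock: (1/6)·9 + (1/2)·14 + (1/3)·5 = 61/6
Paper: (1/6)·6 + (1/2)·2 + (1/3)·14 = 20/3
Scissors: (1/6)·2 + (1/2)·11 + (1/3)·2 = 13/2
Highest expected payoff is 61/6, from Rock.

Rock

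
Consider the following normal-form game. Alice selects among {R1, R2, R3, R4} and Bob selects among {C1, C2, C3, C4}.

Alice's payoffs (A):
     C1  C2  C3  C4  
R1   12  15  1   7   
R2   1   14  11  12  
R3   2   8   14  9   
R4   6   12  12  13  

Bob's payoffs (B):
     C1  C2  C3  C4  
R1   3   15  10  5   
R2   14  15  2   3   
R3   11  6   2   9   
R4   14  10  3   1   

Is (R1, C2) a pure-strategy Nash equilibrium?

Yes

Holding Bob at C2: Alice gets 15 from R1, versus 14 from R2, 8 from R3, 12 from R4. No profitable deviation for Alice.
Holding Alice at R1: Bob gets 15 from C2, versus 3 from C1, 10 from C3, 5 from C4. No profitable deviation for Bob either.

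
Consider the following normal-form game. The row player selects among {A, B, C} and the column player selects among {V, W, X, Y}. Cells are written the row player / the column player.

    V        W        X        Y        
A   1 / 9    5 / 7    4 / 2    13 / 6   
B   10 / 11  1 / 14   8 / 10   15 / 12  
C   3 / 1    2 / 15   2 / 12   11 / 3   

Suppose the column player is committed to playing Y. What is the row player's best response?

With the column player fixed at Y, the row player's payoffs are: A → 13, B → 15, C → 11.
The maximum is 15, achieved by B.

B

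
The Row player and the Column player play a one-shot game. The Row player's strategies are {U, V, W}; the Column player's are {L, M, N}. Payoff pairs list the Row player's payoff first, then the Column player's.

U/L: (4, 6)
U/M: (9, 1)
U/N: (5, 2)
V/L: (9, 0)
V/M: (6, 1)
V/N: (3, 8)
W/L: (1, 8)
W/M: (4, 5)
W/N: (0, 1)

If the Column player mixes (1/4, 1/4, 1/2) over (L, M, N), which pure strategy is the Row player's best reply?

U

Compute the Row player's expected payoff from each pure strategy against the given mix.
U: (1/4)·4 + (1/4)·9 + (1/2)·5 = 23/4
V: (1/4)·9 + (1/4)·6 + (1/2)·3 = 21/4
W: (1/4)·1 + (1/4)·4 + (1/2)·0 = 5/4
Highest expected payoff is 23/4, from U.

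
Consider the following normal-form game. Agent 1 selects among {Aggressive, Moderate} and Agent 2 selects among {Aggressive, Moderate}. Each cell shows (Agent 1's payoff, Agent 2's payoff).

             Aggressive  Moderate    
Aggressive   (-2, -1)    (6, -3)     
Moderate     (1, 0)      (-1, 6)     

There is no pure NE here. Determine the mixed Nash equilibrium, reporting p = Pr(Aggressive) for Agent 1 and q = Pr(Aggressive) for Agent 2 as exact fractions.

p = 3/4, q = 7/10

In a mixed NE each player is indifferent between their pure strategies, so the opponent's mix sets the indifference.
Agent 2 indifferent between Aggressive and Moderate: p·(-1) + (1−p)·0 = p·(-3) + (1−p)·6 ⟹ 0 + (-1)p = 6 + (-9)p ⟹ p = 3/4.
Agent 1 indifferent between Aggressive and Moderate: q·(-2) + (1−q)·6 = q·1 + (1−q)·(-1) ⟹ 6 + (-8)q = (-1) + 2q ⟹ q = 7/10.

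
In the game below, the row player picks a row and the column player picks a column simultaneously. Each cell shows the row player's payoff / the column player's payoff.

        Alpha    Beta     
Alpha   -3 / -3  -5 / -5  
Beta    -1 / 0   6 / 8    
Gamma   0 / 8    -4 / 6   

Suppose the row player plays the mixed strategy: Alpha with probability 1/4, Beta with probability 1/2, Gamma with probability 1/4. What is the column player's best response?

The column player's best reply maximizes expected payoff against the mix.
Alpha: (1/4)·(-3) + (1/2)·0 + (1/4)·8 = 5/4
Beta: (1/4)·(-5) + (1/2)·8 + (1/4)·6 = 17/4
Highest expected payoff is 17/4, from Beta.

Beta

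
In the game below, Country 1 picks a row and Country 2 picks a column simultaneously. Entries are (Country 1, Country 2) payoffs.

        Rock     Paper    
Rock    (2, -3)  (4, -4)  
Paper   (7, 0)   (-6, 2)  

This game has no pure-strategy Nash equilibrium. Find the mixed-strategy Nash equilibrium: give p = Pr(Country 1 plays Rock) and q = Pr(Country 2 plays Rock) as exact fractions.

In a mixed NE each player is indifferent between their pure strategies, so the opponent's mix sets the indifference.
Country 2 indifferent between Rock and Paper: p·(-3) + (1−p)·0 = p·(-4) + (1−p)·2 ⟹ 0 + (-3)p = 2 + (-6)p ⟹ p = 2/3.
Country 1 indifferent between Rock and Paper: q·2 + (1−q)·4 = q·7 + (1−q)·(-6) ⟹ 4 + (-2)q = (-6) + 13q ⟹ q = 2/3.

p = 2/3, q = 2/3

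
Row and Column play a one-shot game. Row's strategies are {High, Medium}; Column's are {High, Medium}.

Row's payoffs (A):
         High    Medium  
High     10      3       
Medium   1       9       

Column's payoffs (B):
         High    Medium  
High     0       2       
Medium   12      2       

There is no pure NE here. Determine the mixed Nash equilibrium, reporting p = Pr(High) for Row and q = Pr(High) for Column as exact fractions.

Each player's mixing probability is pinned down by making the *other* player indifferent.
Column indifferent between High and Medium: p·0 + (1−p)·12 = p·2 + (1−p)·2 ⟹ 12 + (-12)p = 2 + 0p ⟹ p = 5/6.
Row indifferent between High and Medium: q·10 + (1−q)·3 = q·1 + (1−q)·9 ⟹ 3 + 7q = 9 + (-8)q ⟹ q = 2/5.

p = 5/6, q = 2/5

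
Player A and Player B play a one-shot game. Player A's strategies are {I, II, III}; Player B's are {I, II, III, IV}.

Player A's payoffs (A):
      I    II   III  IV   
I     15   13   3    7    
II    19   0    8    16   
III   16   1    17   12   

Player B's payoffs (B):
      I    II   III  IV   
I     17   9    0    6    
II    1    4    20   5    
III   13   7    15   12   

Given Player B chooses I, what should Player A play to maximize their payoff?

With Player B fixed at I, Player A's payoffs are: I → 15, II → 19, III → 16.
The maximum is 19, achieved by II.

II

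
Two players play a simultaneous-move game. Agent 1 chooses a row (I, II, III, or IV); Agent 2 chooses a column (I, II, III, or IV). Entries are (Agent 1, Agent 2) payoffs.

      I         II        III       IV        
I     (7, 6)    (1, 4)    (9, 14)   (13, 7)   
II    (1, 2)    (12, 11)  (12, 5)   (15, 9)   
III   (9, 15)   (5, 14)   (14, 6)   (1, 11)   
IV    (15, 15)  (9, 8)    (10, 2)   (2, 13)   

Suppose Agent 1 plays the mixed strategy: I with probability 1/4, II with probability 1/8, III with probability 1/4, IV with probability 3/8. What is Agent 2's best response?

I

Compute Agent 2's expected payoff from each pure strategy against the given mix.
I: (1/4)·6 + (1/8)·2 + (1/4)·15 + (3/8)·15 = 89/8
II: (1/4)·4 + (1/8)·11 + (1/4)·14 + (3/8)·8 = 71/8
III: (1/4)·14 + (1/8)·5 + (1/4)·6 + (3/8)·2 = 51/8
IV: (1/4)·7 + (1/8)·9 + (1/4)·11 + (3/8)·13 = 21/2
Highest expected payoff is 89/8, from I.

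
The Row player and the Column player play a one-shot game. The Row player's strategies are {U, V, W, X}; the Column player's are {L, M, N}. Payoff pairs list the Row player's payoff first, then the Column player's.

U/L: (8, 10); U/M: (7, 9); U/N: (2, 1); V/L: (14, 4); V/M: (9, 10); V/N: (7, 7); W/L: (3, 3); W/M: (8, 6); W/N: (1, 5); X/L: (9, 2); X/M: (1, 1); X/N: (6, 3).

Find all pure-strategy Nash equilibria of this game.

Find each player's best response to every opponent strategy; NE are the intersections.
The Row player's best responses — vs L: V (payoff 14); vs M: V (payoff 9); vs N: V (payoff 7).
The Column player's best responses — vs U: L (payoff 10); vs V: M (payoff 10); vs W: M (payoff 6); vs X: N (payoff 3).
The only mutual best response is (V, M); neither player gains by switching there.

(V, M)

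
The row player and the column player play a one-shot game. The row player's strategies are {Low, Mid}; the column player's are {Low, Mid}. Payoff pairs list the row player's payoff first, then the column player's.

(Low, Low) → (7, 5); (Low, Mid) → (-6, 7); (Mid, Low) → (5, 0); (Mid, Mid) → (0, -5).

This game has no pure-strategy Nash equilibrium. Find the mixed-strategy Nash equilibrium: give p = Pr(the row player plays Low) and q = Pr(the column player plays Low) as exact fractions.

In a mixed NE each player is indifferent between their pure strategies, so the opponent's mix sets the indifference.
The column player indifferent between Low and Mid: p·5 + (1−p)·0 = p·7 + (1−p)·(-5) ⟹ 0 + 5p = (-5) + 12p ⟹ p = 5/7.
The row player indifferent between Low and Mid: q·7 + (1−q)·(-6) = q·5 + (1−q)·0 ⟹ (-6) + 13q = 0 + 5q ⟹ q = 3/4.

p = 5/7, q = 3/4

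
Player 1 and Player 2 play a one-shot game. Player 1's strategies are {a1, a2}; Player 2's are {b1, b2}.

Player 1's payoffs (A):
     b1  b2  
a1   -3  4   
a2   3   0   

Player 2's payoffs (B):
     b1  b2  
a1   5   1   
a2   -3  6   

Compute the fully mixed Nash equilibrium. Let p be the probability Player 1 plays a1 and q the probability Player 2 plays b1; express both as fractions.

In a mixed NE each player is indifferent between their pure strategies, so the opponent's mix sets the indifference.
Player 2 indifferent between b1 and b2: p·5 + (1−p)·(-3) = p·1 + (1−p)·6 ⟹ (-3) + 8p = 6 + (-5)p ⟹ p = 9/13.
Player 1 indifferent between a1 and a2: q·(-3) + (1−q)·4 = q·3 + (1−q)·0 ⟹ 4 + (-7)q = 0 + 3q ⟹ q = 2/5.

p = 9/13, q = 2/5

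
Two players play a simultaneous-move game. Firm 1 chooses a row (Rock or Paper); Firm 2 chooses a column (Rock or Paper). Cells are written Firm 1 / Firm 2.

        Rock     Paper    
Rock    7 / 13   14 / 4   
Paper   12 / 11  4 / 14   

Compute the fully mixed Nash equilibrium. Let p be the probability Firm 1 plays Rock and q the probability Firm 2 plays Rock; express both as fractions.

Each player's mixing probability is pinned down by making the *other* player indifferent.
Firm 2 indifferent between Rock and Paper: p·13 + (1−p)·11 = p·4 + (1−p)·14 ⟹ 11 + 2p = 14 + (-10)p ⟹ p = 1/4.
Firm 1 indifferent between Rock and Paper: q·7 + (1−q)·14 = q·12 + (1−q)·4 ⟹ 14 + (-7)q = 4 + 8q ⟹ q = 2/3.

p = 1/4, q = 2/3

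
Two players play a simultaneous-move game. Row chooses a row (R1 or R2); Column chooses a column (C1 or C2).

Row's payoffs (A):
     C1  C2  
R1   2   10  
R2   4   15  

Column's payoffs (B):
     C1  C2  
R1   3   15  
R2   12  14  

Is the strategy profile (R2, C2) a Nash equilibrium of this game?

Yes

Holding Column at C2: Row gets 15 from R2, versus 10 from R1. No profitable deviation for Row.
Holding Row at R2: Column gets 14 from C2, versus 12 from C1. No profitable deviation for Column either.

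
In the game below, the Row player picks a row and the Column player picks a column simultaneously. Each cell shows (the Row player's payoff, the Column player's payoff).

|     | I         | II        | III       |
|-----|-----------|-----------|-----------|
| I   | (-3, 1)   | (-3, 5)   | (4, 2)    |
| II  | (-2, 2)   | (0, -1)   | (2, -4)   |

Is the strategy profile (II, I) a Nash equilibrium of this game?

Yes

Holding the Column player at I: the Row player gets -2 from II, versus -3 from I. No profitable deviation for the Row player.
Holding the Row player at II: the Column player gets 2 from I, versus -1 from II, -4 from III. No profitable deviation for the Column player either.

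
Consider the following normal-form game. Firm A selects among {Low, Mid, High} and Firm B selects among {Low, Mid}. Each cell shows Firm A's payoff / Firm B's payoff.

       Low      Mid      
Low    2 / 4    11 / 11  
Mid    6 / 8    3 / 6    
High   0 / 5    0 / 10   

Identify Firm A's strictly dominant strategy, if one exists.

No strictly dominant strategy

Check whether one of Firm A's strategies beats all alternatives regardless of what the opponent does.
Low is not dominant: against Low, Mid gives 6 > 2.
Mid is not dominant: against Mid, Low gives 11 > 3.
High is not dominant: against Low, Low gives 2 > 0.
No single strategy is best against every opponent action.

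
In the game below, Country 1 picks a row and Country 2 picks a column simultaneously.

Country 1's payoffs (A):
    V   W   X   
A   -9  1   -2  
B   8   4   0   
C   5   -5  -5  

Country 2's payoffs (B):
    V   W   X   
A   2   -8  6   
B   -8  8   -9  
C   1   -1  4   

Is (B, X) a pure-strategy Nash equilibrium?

No

Holding Country 2 at X: Country 1 gets 0 from B, versus -2 from A, -5 from C. No profitable deviation for Country 1.
Holding Country 1 at B: Country 2 gets -9 from X but could get 8 by switching to W. Country 2 has a profitable deviation.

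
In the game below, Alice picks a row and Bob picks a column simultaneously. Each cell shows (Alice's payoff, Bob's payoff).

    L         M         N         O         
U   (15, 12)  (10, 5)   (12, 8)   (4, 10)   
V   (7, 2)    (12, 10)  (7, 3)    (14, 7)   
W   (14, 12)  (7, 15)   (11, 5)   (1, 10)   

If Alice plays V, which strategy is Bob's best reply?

With Alice fixed at V, Bob's payoffs are: L → 2, M → 10, N → 3, O → 7.
The maximum is 10, achieved by M.

M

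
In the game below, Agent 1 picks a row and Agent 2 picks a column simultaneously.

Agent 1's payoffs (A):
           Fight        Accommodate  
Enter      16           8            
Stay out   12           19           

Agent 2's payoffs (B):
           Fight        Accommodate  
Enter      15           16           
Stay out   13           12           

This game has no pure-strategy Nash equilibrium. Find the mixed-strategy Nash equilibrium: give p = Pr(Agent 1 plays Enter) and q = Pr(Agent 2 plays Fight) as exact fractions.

In a mixed NE each player is indifferent between their pure strategies, so the opponent's mix sets the indifference.
Agent 2 indifferent between Fight and Accommodate: p·15 + (1−p)·13 = p·16 + (1−p)·12 ⟹ 13 + 2p = 12 + 4p ⟹ p = 1/2.
Agent 1 indifferent between Enter and Stay out: q·16 + (1−q)·8 = q·12 + (1−q)·19 ⟹ 8 + 8q = 19 + (-7)q ⟹ q = 11/15.

p = 1/2, q = 11/15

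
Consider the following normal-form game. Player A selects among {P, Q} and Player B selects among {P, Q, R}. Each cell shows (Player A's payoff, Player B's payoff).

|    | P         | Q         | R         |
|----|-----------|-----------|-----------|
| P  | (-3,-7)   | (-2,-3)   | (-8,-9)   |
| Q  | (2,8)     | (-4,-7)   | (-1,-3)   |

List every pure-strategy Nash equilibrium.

(P, Q) and (Q, P)

A profile is a Nash equilibrium when each player is best-responding to the other.
Player A's best responses — vs P: Q (payoff 2); vs Q: P (payoff -2); vs R: Q (payoff -1).
Player B's best responses — vs P: Q (payoff -3); vs Q: P (payoff 8).
Mutual best responses occur at (P, Q) and (Q, P); at each, neither player gains by switching.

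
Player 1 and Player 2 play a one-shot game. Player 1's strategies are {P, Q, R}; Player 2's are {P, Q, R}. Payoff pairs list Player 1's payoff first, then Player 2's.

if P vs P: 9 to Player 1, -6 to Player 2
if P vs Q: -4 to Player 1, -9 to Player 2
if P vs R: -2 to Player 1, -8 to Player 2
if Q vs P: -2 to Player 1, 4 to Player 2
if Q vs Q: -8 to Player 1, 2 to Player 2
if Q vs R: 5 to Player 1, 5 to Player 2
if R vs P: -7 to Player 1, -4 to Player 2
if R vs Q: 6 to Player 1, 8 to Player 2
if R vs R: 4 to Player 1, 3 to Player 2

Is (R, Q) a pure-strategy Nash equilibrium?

Yes

Holding Player 2 at Q: Player 1 gets 6 from R, versus -4 from P, -8 from Q. No profitable deviation for Player 1.
Holding Player 1 at R: Player 2 gets 8 from Q, versus -4 from P, 3 from R. No profitable deviation for Player 2 either.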